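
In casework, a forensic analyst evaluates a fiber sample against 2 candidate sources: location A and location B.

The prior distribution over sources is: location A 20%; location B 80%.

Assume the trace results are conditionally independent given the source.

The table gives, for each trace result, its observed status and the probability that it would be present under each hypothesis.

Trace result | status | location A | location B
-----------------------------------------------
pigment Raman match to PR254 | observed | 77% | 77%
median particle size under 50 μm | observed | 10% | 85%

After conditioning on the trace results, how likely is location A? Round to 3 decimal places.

0.029

By Bayes' rule with conditional independence, the unnormalized weight for each hypothesis is prior × ∏ likelihoods:
  location A: 0.20 × 0.77 × 0.10 = 0.0154
  location B: 0.80 × 0.77 × 0.85 = 0.5236
The unnormalized weights sum to 0.539.
P(location A | evidence) = 0.0154 / 0.539 ≈ 0.029.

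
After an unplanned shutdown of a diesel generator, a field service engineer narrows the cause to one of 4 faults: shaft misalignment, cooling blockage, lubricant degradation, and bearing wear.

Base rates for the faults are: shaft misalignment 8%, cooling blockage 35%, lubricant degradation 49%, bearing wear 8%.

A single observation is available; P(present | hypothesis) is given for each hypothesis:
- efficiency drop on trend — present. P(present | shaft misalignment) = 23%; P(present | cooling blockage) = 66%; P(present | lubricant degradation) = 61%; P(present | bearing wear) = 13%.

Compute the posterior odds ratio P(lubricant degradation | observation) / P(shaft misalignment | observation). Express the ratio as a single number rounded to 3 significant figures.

16.2

The normalizing constant cancels in an odds ratio, so compute prior × likelihood for the two hypotheses only:
  lubricant degradation: 0.49 × 0.61 = 0.2989
  shaft misalignment: 0.08 × 0.23 = 0.0184
Odds(lubricant degradation : shaft misalignment) = 0.2989 / 0.0184 ≈ 16.2.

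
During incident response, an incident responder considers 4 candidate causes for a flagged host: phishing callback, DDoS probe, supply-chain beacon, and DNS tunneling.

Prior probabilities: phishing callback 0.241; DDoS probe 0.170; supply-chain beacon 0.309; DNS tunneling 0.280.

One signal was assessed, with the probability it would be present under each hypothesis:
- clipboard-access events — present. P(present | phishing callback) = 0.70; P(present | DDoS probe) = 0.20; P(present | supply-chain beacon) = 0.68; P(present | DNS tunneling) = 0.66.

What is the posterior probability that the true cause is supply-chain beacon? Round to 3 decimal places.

Multiply each prior by the likelihood of the signal:
  phishing callback: 0.241 × 0.70 = 0.1687
  DDoS probe: 0.170 × 0.20 = 0.034
  supply-chain beacon: 0.309 × 0.68 = 0.21012
  DNS tunneling: 0.280 × 0.66 = 0.1848
The unnormalized weights sum to 0.59762.
P(supply-chain beacon | evidence) = 0.21012 / 0.59762 ≈ 0.352.

0.352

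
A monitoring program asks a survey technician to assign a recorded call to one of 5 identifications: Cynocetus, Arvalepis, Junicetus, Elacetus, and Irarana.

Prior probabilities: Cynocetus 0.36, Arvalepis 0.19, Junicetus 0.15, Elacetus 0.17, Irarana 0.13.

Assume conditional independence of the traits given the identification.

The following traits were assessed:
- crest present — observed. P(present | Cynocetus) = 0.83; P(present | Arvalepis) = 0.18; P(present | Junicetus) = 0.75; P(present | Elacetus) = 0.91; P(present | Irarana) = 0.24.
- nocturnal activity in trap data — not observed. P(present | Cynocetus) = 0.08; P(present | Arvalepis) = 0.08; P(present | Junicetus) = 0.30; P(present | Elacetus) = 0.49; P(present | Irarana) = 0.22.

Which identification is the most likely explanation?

Cynocetus

By Bayes' rule with conditional independence, the unnormalized weight for each hypothesis is prior × ∏ likelihoods (using 1 − P(present | H) for each absent trait):
  Cynocetus: 0.36 × 0.83 × (1 − 0.08) = 0.2749
  Arvalepis: 0.19 × 0.18 × (1 − 0.08) = 0.031464
  Junicetus: 0.15 × 0.75 × (1 − 0.30) = 0.07875
  Elacetus: 0.17 × 0.91 × (1 − 0.49) = 0.078897
  Irarana: 0.13 × 0.24 × (1 − 0.22) = 0.024336
The unnormalized weights sum to 0.48834.
P(Cynocetus | evidence) ≈ 0.2749 / 0.48834 ≈ 0.563
P(Arvalepis | evidence) ≈ 0.031464 / 0.48834 ≈ 0.064
P(Junicetus | evidence) ≈ 0.07875 / 0.48834 ≈ 0.161
P(Elacetus | evidence) ≈ 0.078897 / 0.48834 ≈ 0.162
P(Irarana | evidence) ≈ 0.024336 / 0.48834 ≈ 0.050
The largest is 0.563, so Cynocetus is most probable.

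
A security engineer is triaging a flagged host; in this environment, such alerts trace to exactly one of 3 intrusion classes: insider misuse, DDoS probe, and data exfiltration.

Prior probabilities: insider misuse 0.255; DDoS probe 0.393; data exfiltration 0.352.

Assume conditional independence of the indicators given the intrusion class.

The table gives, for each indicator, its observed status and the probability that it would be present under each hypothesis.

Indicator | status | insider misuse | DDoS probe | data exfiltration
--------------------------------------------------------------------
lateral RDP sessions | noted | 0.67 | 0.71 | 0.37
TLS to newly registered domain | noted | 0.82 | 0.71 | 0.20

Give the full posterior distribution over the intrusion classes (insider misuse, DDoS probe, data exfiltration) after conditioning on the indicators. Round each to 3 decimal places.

Multiply each prior by the joint likelihood of the indicator pattern:
  insider misuse: 0.255 × 0.67 × 0.82 = 0.1401
  DDoS probe: 0.393 × 0.71 × 0.71 = 0.19811
  data exfiltration: 0.352 × 0.37 × 0.20 = 0.026048
Marginal likelihood of the evidence = 0.36426.
P(insider misuse | evidence) = 0.1401 / 0.36426 ≈ 0.385
P(DDoS probe | evidence) = 0.19811 / 0.36426 ≈ 0.544
P(data exfiltration | evidence) = 0.026048 / 0.36426 ≈ 0.072

0.385, 0.544, 0.072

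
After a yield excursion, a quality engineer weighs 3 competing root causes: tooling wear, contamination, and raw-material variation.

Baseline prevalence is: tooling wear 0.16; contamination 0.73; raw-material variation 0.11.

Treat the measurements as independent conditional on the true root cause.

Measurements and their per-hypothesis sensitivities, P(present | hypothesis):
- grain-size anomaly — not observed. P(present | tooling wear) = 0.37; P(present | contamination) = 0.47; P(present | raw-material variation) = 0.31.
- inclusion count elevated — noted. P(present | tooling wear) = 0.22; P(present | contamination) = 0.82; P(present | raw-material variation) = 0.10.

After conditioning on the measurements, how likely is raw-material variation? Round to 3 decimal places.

0.022

By Bayes' rule with conditional independence, the unnormalized weight for each hypothesis is prior × ∏ likelihoods (using 1 − P(present | H) for each absent measurement):
  tooling wear: 0.16 × (1 − 0.37) × 0.22 = 0.022176
  contamination: 0.73 × (1 − 0.47) × 0.82 = 0.31726
  raw-material variation: 0.11 × (1 − 0.31) × 0.10 = 0.00759
Normalizing constant Z = 0.022176 + 0.31726 + 0.00759 = 0.34702.
P(raw-material variation | evidence) = 0.00759 / 0.34702 ≈ 0.022.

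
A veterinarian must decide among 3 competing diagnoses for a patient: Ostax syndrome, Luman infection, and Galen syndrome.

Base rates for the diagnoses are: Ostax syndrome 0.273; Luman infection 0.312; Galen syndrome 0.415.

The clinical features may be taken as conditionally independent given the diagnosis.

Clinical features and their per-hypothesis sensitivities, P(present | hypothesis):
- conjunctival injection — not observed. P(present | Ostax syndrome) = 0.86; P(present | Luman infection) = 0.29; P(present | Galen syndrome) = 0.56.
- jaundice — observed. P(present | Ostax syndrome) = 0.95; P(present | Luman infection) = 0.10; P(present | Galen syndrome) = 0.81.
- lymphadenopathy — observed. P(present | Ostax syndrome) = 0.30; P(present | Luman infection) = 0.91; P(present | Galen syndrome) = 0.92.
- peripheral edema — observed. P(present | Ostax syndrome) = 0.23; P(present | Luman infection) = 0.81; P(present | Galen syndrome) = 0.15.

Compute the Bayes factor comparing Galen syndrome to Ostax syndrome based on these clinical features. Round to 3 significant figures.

Joint likelihood of the clinical feature pattern under each hypothesis (using 1 − P(present | H) for each absent clinical feature):
  Galen syndrome: (1 − 0.56) × 0.81 × 0.92 × 0.15 = 0.049183
  Ostax syndrome: (1 − 0.86) × 0.95 × 0.30 × 0.23 = 0.009177
Bayes factor = 0.049183 / 0.009177 ≈ 5.36

5.36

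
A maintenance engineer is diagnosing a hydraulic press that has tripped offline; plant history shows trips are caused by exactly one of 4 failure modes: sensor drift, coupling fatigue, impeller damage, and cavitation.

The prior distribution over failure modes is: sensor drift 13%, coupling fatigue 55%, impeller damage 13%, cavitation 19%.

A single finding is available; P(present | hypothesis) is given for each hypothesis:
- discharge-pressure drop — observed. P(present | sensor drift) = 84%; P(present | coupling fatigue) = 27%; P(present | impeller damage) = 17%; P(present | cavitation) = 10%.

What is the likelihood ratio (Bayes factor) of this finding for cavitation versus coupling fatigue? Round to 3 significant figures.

Likelihood of this finding under each hypothesis:
  cavitation: 0.1
  coupling fatigue: 0.27
Bayes factor = 0.1 / 0.27 ≈ 0.370

0.370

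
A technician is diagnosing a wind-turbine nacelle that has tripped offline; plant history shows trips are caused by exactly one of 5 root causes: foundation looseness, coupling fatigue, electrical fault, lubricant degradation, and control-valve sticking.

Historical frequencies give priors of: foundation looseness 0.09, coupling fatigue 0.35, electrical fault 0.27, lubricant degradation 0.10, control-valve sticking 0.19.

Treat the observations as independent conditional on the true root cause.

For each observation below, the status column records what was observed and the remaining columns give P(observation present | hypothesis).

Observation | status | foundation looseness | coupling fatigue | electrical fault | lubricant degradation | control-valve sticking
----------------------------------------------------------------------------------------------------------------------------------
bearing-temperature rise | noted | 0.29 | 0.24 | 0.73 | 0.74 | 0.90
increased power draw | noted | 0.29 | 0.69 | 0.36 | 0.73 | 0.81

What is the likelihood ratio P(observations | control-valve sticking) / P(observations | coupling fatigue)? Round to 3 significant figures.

The Bayes factor is the ratio of the joint likelihoods of the evidence pattern under the two hypotheses.
  control-valve sticking: 0.90 × 0.81 = 0.729
  coupling fatigue: 0.24 × 0.69 = 0.1656
Bayes factor = 0.729 / 0.1656 ≈ 4.40

4.40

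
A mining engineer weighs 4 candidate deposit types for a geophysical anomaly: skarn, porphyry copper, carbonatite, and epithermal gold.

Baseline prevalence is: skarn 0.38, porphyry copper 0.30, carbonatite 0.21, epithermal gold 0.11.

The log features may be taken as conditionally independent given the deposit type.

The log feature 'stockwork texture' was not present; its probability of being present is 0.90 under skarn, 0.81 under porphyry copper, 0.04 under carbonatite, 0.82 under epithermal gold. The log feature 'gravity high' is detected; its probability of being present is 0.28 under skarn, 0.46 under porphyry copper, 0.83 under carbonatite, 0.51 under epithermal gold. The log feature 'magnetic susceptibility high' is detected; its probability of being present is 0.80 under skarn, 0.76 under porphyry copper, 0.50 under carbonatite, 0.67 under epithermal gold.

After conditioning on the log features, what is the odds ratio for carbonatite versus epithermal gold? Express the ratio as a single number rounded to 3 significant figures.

Posterior odds equal prior odds times the likelihood ratio; only the two competing hypotheses matter (using 1 − P(present | H) for each absent log feature).
  carbonatite: 0.21 × (1 − 0.04) × 0.83 × 0.50 = 0.083664
  epithermal gold: 0.11 × (1 − 0.82) × 0.51 × 0.67 = 0.0067657
Posterior odds = 0.083664 / 0.0067657 ≈ 12.4.

12.4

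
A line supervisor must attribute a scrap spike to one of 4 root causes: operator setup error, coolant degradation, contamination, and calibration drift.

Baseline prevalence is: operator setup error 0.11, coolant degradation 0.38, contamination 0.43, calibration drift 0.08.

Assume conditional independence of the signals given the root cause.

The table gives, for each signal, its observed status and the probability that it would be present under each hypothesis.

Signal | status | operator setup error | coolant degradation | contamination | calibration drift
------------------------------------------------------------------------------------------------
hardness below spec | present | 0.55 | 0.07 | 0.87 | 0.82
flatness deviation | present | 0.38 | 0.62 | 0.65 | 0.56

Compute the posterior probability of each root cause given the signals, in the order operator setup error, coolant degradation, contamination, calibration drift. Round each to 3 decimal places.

0.072, 0.052, 0.761, 0.115

Multiply each prior by the joint likelihood of the signal pattern:
  operator setup error: 0.11 × 0.55 × 0.38 = 0.02299
  coolant degradation: 0.38 × 0.07 × 0.62 = 0.016492
  contamination: 0.43 × 0.87 × 0.65 = 0.24316
  calibration drift: 0.08 × 0.82 × 0.56 = 0.036736
Normalizing constant Z = 0.02299 + 0.016492 + 0.24316 + 0.036736 = 0.31938.
P(operator setup error | evidence) = 0.02299 / 0.31938 ≈ 0.072
P(coolant degradation | evidence) = 0.016492 / 0.31938 ≈ 0.052
P(contamination | evidence) = 0.24316 / 0.31938 ≈ 0.761
P(calibration drift | evidence) = 0.036736 / 0.31938 ≈ 0.115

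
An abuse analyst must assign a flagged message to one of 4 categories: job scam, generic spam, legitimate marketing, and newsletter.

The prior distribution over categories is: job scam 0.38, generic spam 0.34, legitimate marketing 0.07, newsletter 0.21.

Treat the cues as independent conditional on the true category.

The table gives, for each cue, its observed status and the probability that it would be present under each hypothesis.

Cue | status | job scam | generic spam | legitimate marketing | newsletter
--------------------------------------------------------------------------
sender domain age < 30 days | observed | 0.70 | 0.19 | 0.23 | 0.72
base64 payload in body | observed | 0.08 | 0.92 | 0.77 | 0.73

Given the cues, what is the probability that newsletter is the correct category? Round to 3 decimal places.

0.542

By Bayes' rule with conditional independence, the unnormalized weight for each hypothesis is prior × ∏ likelihoods:
  job scam: 0.38 × 0.70 × 0.08 = 0.02128
  generic spam: 0.34 × 0.19 × 0.92 = 0.059432
  legitimate marketing: 0.07 × 0.23 × 0.77 = 0.012397
  newsletter: 0.21 × 0.72 × 0.73 = 0.11038
Marginal likelihood of the evidence = 0.20348.
P(newsletter | evidence) = 0.11038 / 0.20348 ≈ 0.542.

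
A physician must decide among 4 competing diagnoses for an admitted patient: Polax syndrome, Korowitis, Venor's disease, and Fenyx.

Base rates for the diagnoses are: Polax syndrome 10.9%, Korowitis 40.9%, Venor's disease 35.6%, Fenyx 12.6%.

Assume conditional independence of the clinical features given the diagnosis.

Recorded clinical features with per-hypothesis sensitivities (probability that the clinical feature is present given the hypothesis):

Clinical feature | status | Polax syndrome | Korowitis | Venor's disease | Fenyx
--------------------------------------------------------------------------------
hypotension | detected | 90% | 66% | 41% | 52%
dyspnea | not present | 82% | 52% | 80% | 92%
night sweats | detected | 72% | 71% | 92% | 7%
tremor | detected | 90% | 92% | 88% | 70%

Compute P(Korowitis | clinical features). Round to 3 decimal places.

For each hypothesis, the unnormalized posterior weight is prior × product of the clinical feature likelihoods (using 1 − P(present | H) for each absent clinical feature):
  Polax syndrome: 0.109 × 0.90 × (1 − 0.82) × 0.72 × 0.90 = 0.011442
  Korowitis: 0.409 × 0.66 × (1 − 0.52) × 0.71 × 0.92 = 0.084636
  Venor's disease: 0.356 × 0.41 × (1 − 0.80) × 0.92 × 0.88 = 0.023634
  Fenyx: 0.126 × 0.52 × (1 − 0.92) × 0.07 × 0.70 = 0.00025684
Marginal likelihood of the evidence = 0.11997.
P(Korowitis | evidence) = 0.084636 / 0.11997 ≈ 0.705.

0.705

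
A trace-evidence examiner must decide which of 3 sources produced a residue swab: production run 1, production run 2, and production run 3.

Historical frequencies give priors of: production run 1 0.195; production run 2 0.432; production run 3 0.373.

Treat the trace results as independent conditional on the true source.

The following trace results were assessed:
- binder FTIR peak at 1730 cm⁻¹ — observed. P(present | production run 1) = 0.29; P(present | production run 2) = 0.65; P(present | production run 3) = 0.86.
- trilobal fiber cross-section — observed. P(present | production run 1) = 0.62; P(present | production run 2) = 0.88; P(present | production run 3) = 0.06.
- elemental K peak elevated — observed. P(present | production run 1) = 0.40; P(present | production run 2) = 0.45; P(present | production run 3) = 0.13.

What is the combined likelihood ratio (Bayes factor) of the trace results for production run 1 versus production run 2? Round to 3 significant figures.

Take the product of per-trace result likelihoods under each hypothesis, then divide.
  production run 1: 0.29 × 0.62 × 0.40 = 0.07192
  production run 2: 0.65 × 0.88 × 0.45 = 0.2574
Bayes factor = 0.07192 / 0.2574 ≈ 0.279

0.279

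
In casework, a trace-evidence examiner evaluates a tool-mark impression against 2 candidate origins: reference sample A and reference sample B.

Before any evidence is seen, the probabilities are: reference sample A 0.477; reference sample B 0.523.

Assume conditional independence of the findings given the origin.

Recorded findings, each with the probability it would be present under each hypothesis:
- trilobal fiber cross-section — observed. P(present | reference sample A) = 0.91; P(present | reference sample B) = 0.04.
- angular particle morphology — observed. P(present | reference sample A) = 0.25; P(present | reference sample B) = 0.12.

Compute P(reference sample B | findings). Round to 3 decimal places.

Multiply each prior by the joint likelihood of the evidence pattern:
  reference sample A: 0.477 × 0.91 × 0.25 = 0.10852
  reference sample B: 0.523 × 0.04 × 0.12 = 0.0025104
The unnormalized weights sum to 0.11103.
P(reference sample B | evidence) = 0.0025104 / 0.11103 ≈ 0.023.

0.023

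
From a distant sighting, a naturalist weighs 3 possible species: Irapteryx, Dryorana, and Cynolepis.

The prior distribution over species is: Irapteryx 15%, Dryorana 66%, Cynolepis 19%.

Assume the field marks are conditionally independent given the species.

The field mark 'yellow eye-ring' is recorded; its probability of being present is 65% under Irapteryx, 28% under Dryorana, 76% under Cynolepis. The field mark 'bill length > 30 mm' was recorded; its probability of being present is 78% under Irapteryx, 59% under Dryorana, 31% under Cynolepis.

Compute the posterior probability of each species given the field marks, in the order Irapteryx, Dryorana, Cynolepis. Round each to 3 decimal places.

0.331, 0.474, 0.195

Multiply each prior by the joint likelihood of the field mark pattern:
  Irapteryx: 0.15 × 0.65 × 0.78 = 0.07605
  Dryorana: 0.66 × 0.28 × 0.59 = 0.10903
  Cynolepis: 0.19 × 0.76 × 0.31 = 0.044764
The unnormalized weights sum to 0.22985.
P(Irapteryx | evidence) = 0.07605 / 0.22985 ≈ 0.331
P(Dryorana | evidence) = 0.10903 / 0.22985 ≈ 0.474
P(Cynolepis | evidence) = 0.044764 / 0.22985 ≈ 0.195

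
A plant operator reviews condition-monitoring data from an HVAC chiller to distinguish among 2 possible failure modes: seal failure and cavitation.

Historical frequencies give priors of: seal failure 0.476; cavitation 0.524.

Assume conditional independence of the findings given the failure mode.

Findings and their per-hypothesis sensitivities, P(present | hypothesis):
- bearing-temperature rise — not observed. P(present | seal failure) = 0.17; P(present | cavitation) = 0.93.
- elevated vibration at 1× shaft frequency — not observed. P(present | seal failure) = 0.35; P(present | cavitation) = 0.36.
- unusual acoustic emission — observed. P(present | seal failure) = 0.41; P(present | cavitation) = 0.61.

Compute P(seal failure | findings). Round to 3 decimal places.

0.880

For each hypothesis, the unnormalized posterior weight is prior × product of the finding likelihoods (using 1 − P(present | H) for each absent finding):
  seal failure: 0.476 × (1 − 0.17) × (1 − 0.35) × 0.41 = 0.10529
  cavitation: 0.524 × (1 − 0.93) × (1 − 0.36) × 0.61 = 0.01432
The unnormalized weights sum to 0.11961.
P(seal failure | evidence) = 0.10529 / 0.11961 ≈ 0.880.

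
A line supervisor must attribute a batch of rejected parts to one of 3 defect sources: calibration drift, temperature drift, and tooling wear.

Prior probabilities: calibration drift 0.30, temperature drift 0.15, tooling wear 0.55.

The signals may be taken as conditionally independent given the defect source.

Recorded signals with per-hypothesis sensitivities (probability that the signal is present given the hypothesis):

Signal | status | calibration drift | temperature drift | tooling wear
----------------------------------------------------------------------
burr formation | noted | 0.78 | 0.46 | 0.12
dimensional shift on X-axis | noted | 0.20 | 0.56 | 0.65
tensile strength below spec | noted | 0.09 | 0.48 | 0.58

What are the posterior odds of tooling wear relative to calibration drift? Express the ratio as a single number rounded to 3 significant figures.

5.91

The normalizing constant cancels in an odds ratio, so compute prior × likelihood for the two hypotheses only:
  tooling wear: 0.55 × 0.12 × 0.65 × 0.58 = 0.024882
  calibration drift: 0.30 × 0.78 × 0.20 × 0.09 = 0.004212
Posterior odds = 0.024882 / 0.004212 ≈ 5.91.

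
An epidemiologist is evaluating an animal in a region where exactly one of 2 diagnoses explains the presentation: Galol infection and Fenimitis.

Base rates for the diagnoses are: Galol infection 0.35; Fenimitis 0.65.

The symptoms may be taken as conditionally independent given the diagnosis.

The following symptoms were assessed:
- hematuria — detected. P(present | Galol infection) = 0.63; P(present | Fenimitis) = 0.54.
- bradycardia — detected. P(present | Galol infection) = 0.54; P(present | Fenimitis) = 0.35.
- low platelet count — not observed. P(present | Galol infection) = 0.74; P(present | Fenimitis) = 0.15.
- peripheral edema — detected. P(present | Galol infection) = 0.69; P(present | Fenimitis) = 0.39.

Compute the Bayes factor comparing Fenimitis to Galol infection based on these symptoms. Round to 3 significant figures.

Take the product of per-symptom likelihoods under each hypothesis (using 1 − P(present | H) for each absent symptom), then divide.
  Fenimitis: 0.54 × 0.35 × (1 − 0.15) × 0.39 = 0.062654
  Galol infection: 0.63 × 0.54 × (1 − 0.74) × 0.69 = 0.061032
Bayes factor = 0.062654 / 0.061032 ≈ 1.03

1.03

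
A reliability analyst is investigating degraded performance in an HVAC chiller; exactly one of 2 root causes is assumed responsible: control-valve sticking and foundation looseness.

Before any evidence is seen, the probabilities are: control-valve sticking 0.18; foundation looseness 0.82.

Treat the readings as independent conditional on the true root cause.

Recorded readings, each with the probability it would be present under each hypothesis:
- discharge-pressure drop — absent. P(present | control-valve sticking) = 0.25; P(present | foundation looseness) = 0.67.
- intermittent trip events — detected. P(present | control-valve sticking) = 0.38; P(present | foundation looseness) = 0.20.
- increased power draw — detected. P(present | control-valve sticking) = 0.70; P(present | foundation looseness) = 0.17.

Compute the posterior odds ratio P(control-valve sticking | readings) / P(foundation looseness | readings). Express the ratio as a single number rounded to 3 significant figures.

3.90

Unnormalized posterior weight (prior times the reading likelihoods) for each of the two hypotheses (using 1 − P(present | H) for each absent reading):
  control-valve sticking: 0.18 × (1 − 0.25) × 0.38 × 0.70 = 0.03591
  foundation looseness: 0.82 × (1 − 0.67) × 0.20 × 0.17 = 0.0092004
Posterior odds = 0.03591 / 0.0092004 ≈ 3.90.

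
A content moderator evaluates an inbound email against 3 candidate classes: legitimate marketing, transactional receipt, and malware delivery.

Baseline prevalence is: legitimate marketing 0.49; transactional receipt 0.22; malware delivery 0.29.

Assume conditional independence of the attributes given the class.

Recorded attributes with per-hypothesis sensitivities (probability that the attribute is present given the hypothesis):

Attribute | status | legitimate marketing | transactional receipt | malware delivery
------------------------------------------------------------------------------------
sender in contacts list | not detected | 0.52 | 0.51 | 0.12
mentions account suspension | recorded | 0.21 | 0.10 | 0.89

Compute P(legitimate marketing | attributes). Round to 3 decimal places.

0.172

By Bayes' rule with conditional independence, the unnormalized weight for each hypothesis is prior × ∏ likelihoods (using 1 − P(present | H) for each absent attribute):
  legitimate marketing: 0.49 × (1 − 0.52) × 0.21 = 0.049392
  transactional receipt: 0.22 × (1 − 0.51) × 0.10 = 0.01078
  malware delivery: 0.29 × (1 − 0.12) × 0.89 = 0.22713
The unnormalized weights sum to 0.2873.
P(legitimate marketing | evidence) = 0.049392 / 0.2873 ≈ 0.172.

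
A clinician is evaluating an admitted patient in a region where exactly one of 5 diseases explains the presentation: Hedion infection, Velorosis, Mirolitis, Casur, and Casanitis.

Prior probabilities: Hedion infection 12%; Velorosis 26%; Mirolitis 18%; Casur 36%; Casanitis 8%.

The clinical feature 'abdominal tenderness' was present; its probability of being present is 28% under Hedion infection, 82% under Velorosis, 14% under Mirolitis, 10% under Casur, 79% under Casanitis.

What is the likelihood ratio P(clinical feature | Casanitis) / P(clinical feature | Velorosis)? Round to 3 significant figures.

Likelihood of this clinical feature under each hypothesis:
  Casanitis: 0.79
  Velorosis: 0.82
Bayes factor = 0.79 / 0.82 ≈ 0.963

0.963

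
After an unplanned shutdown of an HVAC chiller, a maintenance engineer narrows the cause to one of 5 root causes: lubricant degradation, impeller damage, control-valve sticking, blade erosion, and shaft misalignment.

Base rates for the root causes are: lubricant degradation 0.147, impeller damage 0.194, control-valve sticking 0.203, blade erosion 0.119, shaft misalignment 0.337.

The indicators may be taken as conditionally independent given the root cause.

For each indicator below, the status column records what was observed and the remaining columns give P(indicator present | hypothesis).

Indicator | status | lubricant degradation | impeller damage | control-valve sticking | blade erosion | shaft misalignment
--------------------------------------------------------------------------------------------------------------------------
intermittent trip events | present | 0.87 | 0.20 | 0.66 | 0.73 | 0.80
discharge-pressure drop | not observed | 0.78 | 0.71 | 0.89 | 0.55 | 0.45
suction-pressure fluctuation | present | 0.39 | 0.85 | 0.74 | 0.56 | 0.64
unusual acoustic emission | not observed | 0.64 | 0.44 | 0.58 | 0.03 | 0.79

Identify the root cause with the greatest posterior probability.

By Bayes' rule with conditional independence, the unnormalized weight for each hypothesis is prior × ∏ likelihoods (using 1 − P(present | H) for each absent indicator):
  lubricant degradation: 0.147 × 0.87 × (1 − 0.78) × 0.39 × (1 − 0.64) = 0.0039503
  impeller damage: 0.194 × 0.20 × (1 − 0.71) × 0.85 × (1 − 0.44) = 0.005356
  control-valve sticking: 0.203 × 0.66 × (1 − 0.89) × 0.74 × (1 − 0.58) = 0.0045805
  blade erosion: 0.119 × 0.73 × (1 − 0.55) × 0.56 × (1 − 0.03) = 0.021235
  shaft misalignment: 0.337 × 0.80 × (1 − 0.45) × 0.64 × (1 − 0.79) = 0.019929
Marginal likelihood of the evidence = 0.05505.
P(lubricant degradation | evidence) ≈ 0.0039503 / 0.05505 ≈ 0.072
P(impeller damage | evidence) ≈ 0.005356 / 0.05505 ≈ 0.097
P(control-valve sticking | evidence) ≈ 0.0045805 / 0.05505 ≈ 0.083
P(blade erosion | evidence) ≈ 0.021235 / 0.05505 ≈ 0.386
P(shaft misalignment | evidence) ≈ 0.019929 / 0.05505 ≈ 0.362
The largest is 0.386, so blade erosion is most probable.

blade erosion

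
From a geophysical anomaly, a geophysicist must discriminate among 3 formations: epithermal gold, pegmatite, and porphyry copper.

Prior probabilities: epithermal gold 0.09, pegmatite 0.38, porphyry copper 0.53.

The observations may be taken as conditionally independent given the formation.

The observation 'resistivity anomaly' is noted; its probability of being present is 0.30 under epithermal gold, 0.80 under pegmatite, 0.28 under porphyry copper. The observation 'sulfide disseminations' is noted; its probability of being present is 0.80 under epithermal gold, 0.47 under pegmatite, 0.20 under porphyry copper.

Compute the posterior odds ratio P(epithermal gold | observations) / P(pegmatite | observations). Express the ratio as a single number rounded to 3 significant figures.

Unnormalized posterior weight (prior times the observation likelihoods) for each of the two hypotheses:
  epithermal gold: 0.09 × 0.30 × 0.80 = 0.0216
  pegmatite: 0.38 × 0.80 × 0.47 = 0.14288
Odds(epithermal gold : pegmatite) = 0.0216 / 0.14288 ≈ 0.151.

0.151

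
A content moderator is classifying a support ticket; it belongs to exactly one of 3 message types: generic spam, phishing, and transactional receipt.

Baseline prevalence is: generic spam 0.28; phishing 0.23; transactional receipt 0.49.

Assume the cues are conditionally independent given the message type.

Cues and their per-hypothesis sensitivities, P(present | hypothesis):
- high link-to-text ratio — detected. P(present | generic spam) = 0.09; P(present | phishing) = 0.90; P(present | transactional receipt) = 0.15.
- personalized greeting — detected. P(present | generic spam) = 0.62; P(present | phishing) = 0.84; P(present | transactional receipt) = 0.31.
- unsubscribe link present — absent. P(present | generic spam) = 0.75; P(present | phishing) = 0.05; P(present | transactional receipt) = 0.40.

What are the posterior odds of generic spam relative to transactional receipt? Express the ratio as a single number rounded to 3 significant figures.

0.286

Posterior odds equal prior odds times the likelihood ratio; only the two competing hypotheses matter (using 1 − P(present | H) for each absent cue).
  generic spam: 0.28 × 0.09 × 0.62 × (1 − 0.75) = 0.003906
  transactional receipt: 0.49 × 0.15 × 0.31 × (1 − 0.40) = 0.013671
Odds(generic spam : transactional receipt) = 0.003906 / 0.013671 ≈ 0.286.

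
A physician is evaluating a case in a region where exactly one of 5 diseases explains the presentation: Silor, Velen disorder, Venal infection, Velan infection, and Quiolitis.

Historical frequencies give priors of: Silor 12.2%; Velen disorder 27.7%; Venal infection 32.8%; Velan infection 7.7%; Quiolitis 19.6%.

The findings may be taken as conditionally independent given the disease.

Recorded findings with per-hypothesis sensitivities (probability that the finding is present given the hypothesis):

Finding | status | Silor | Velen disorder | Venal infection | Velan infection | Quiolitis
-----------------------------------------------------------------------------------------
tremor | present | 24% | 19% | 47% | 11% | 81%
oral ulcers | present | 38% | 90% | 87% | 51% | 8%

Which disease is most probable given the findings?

Venal infection

For each hypothesis, the unnormalized posterior weight is prior × product of the finding likelihoods:
  Silor: 0.122 × 0.24 × 0.38 = 0.011126
  Velen disorder: 0.277 × 0.19 × 0.90 = 0.047367
  Venal infection: 0.328 × 0.47 × 0.87 = 0.13412
  Velan infection: 0.077 × 0.11 × 0.51 = 0.0043197
  Quiolitis: 0.196 × 0.81 × 0.08 = 0.012701
The unnormalized weights sum to 0.20963.
P(Silor | evidence) ≈ 0.011126 / 0.20963 ≈ 0.053
P(Velen disorder | evidence) ≈ 0.047367 / 0.20963 ≈ 0.226
P(Venal infection | evidence) ≈ 0.13412 / 0.20963 ≈ 0.640
P(Velan infection | evidence) ≈ 0.0043197 / 0.20963 ≈ 0.021
P(Quiolitis | evidence) ≈ 0.012701 / 0.20963 ≈ 0.061
The largest is 0.640, so Venal infection is most probable.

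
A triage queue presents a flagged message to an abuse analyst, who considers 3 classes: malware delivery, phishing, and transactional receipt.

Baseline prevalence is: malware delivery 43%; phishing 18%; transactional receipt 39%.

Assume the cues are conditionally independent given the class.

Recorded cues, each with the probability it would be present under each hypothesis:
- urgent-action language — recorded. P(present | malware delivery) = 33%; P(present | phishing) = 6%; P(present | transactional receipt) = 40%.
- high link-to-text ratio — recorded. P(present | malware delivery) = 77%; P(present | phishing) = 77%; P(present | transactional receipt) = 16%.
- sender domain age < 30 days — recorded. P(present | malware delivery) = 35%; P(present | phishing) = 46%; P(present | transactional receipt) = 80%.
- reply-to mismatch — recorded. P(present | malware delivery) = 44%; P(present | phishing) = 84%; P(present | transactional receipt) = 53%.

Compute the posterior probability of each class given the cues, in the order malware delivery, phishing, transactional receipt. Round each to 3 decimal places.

0.549, 0.105, 0.346

Multiply each prior by the joint likelihood of the cue pattern:
  malware delivery: 0.43 × 0.33 × 0.77 × 0.35 × 0.44 = 0.016827
  phishing: 0.18 × 0.06 × 0.77 × 0.46 × 0.84 = 0.0032133
  transactional receipt: 0.39 × 0.40 × 0.16 × 0.80 × 0.53 = 0.010583
Normalizing constant Z = 0.016827 + 0.0032133 + 0.010583 = 0.030623.
P(malware delivery | evidence) = 0.016827 / 0.030623 ≈ 0.549
P(phishing | evidence) = 0.0032133 / 0.030623 ≈ 0.105
P(transactional receipt | evidence) = 0.010583 / 0.030623 ≈ 0.346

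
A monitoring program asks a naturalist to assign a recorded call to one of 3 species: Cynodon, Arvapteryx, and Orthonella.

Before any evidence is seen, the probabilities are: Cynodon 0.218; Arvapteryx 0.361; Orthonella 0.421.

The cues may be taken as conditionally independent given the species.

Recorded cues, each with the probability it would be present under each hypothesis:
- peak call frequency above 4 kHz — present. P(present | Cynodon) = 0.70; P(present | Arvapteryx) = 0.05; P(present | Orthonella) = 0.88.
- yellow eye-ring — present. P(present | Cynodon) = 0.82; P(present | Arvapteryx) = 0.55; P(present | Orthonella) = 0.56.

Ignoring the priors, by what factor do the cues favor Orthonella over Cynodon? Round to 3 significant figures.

The Bayes factor is the ratio of the joint likelihoods of the cue pattern under the two hypotheses.
  Orthonella: 0.88 × 0.56 = 0.4928
  Cynodon: 0.70 × 0.82 = 0.574
Bayes factor = 0.4928 / 0.574 ≈ 0.859

0.859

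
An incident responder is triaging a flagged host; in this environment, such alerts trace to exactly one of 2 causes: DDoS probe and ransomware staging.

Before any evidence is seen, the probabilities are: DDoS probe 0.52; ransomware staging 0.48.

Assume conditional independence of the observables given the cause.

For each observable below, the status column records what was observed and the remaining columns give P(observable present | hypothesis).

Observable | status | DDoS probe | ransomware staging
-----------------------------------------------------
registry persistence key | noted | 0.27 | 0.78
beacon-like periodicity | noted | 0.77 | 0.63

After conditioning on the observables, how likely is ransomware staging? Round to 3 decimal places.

By Bayes' rule with conditional independence, the unnormalized weight for each hypothesis is prior × ∏ likelihoods:
  DDoS probe: 0.52 × 0.27 × 0.77 = 0.10811
  ransomware staging: 0.48 × 0.78 × 0.63 = 0.23587
Normalizing constant Z = 0.10811 + 0.23587 = 0.34398.
P(ransomware staging | evidence) = 0.23587 / 0.34398 ≈ 0.686.

0.686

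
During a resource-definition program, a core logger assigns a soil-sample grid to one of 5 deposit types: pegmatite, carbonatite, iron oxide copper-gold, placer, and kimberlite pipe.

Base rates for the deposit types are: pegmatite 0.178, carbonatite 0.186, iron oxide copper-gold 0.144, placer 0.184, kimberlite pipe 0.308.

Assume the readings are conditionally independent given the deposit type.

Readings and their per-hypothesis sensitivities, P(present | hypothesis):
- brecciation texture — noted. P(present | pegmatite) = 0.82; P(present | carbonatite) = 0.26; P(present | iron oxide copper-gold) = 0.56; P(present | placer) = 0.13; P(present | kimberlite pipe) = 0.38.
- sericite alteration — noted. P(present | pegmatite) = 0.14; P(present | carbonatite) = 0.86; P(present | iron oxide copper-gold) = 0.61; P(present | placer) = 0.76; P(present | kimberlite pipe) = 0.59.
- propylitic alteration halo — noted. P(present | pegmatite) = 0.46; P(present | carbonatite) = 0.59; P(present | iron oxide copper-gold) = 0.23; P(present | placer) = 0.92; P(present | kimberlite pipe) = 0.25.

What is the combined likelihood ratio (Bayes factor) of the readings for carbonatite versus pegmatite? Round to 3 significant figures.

Take the product of per-reading likelihoods under each hypothesis, then divide.
  carbonatite: 0.26 × 0.86 × 0.59 = 0.13192
  pegmatite: 0.82 × 0.14 × 0.46 = 0.052808
Bayes factor = 0.13192 / 0.052808 ≈ 2.50

2.50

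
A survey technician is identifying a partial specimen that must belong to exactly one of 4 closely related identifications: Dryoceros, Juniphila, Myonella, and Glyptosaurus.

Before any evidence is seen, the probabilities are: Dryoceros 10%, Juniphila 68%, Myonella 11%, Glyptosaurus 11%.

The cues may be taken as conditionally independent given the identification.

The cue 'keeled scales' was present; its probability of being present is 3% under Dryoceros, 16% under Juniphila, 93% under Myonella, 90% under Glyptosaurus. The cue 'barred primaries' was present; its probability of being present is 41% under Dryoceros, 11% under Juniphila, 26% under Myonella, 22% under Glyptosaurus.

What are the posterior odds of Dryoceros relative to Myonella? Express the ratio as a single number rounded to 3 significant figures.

The normalizing constant cancels in an odds ratio, so compute prior × likelihood for the two hypotheses only:
  Dryoceros: 0.10 × 0.03 × 0.41 = 0.00123
  Myonella: 0.11 × 0.93 × 0.26 = 0.026598
Odds(Dryoceros : Myonella) = 0.00123 / 0.026598 ≈ 0.0462.

0.0462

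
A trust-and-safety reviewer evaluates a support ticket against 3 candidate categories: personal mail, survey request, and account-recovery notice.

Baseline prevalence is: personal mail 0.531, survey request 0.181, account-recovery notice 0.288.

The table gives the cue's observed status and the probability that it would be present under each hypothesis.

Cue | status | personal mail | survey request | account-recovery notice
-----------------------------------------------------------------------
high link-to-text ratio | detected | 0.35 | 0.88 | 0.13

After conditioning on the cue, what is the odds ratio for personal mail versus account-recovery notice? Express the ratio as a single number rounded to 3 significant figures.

4.96

Posterior odds equal prior odds times the likelihood ratio; only the two competing hypotheses matter.
  personal mail: 0.531 × 0.35 = 0.18585
  account-recovery notice: 0.288 × 0.13 = 0.03744
Odds(personal mail : account-recovery notice) = 0.18585 / 0.03744 ≈ 4.96.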